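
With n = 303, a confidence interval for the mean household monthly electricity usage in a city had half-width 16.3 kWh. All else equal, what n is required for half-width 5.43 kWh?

Margin of error scales as 1/√n, so n₂ = n₁·(E₁/E₂)².
n₂ = 303 × (16.3/5.43)² = 303 × 9.011 = 2730.33
Round up: n₂ = 2731.

n = 2731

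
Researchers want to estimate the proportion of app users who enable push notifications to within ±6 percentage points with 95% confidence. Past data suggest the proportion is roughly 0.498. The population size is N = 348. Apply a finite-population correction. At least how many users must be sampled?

For a proportion with margin E = 0.06 at 95% confidence, z = 1.960.
n = p̂(1−p̂)(z/E)² = 0.498 × 0.502 × (1.960/0.06)² = 266.77 — call this n₀.
Finite-population correction with N = 348: n = n₀ / (1 + (n₀−1)/N) = 266.77 / 1.764 = 151.23
Round up: n = 152.

152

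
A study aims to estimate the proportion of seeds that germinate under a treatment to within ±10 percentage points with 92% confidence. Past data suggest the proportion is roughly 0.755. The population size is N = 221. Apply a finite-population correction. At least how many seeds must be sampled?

46

For a proportion with margin E = 0.1 at 92% confidence, z = 1.751.
n = p̂(1−p̂)(z/E)² = 0.755 × 0.245 × (1.751/0.1)² = 56.71 — call this n₀.
Finite-population correction with N = 221: n = n₀ / (1 + (n₀−1)/N) = 56.71 / 1.252 = 45.30
Round up: n = 46.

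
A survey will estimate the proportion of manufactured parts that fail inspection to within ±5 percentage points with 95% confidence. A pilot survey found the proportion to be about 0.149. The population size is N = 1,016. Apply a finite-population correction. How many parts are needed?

For a proportion with margin E = 0.05 at 95% confidence, z = 1.960.
n = p̂(1−p̂)(z/E)² = 0.149 × 0.851 × (1.960/0.05)² = 194.84 — call this n₀.
Finite-population correction with N = 1,016: n = n₀ / (1 + (n₀−1)/N) = 194.84 / 1.191 = 163.59
Round up: n = 164.

164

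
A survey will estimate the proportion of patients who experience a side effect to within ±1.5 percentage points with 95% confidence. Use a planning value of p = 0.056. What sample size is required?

For a proportion with margin E = 0.015 at 95% confidence, z = 1.960.
n = p̂(1−p̂)(z/E)² = 0.056 × 0.944 × (1.960/0.015)² = 902.59
Round up: n = 903.

903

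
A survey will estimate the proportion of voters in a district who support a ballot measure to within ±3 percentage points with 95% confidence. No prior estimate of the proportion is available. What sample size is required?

1068

For a proportion with margin E = 0.03 at 95% confidence, z = 1.960.
With no prior estimate, use p = 0.5, which maximizes p(1−p) at 0.25.
n = 0.25 × (z/E)² = 0.25 × (1.960/0.03)² = 1067.11
Round up: n = 1068.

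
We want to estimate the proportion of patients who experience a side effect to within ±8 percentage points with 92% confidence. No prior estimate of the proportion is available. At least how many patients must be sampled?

120

For a proportion with margin E = 0.08 at 92% confidence, z = 1.751.
With no prior estimate, use p = 0.5, which maximizes p(1−p) at 0.25.
n = 0.25 × (z/E)² = 0.25 × (1.751/0.08)² = 119.77
Round up: n = 120.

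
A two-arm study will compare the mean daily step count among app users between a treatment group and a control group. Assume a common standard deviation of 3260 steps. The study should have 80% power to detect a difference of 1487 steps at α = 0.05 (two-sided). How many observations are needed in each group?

For two equal groups, n per group = 2·((z_{α/2} + z_β)·σ/δ)².
z_{α/2} = 1.960; z_β = 0.842 (power 80%).
n = 2 × (2.802 × 3260 / 1487)² = 2 × 37.74 = 75.48
Round up: n = 76 per group.

76 per group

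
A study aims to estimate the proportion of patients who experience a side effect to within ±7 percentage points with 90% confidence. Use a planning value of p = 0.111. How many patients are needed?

55

For a proportion with margin E = 0.07 at 90% confidence, z = 1.645.
n = p̂(1−p̂)(z/E)² = 0.111 × 0.889 × (1.645/0.07)² = 54.50
Round up: n = 55.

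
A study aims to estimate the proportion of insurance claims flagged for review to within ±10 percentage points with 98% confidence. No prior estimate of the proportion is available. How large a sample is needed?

136

For a proportion with margin E = 0.1 at 98% confidence, z = 2.326.
With no prior estimate, use p = 0.5, which maximizes p(1−p) at 0.25.
n = 0.25 × (z/E)² = 0.25 × (2.326/0.1)² = 135.26
Round up: n = 136.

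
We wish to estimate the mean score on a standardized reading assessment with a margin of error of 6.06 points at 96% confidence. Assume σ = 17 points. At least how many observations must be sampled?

34

For a mean, the margin of error is E = z·σ/√n, so n = (zσ/E)².
At 96% confidence, z = 2.054.
n = (2.054 × 17 / 6.06)² = 33.20
Round up: n = 34.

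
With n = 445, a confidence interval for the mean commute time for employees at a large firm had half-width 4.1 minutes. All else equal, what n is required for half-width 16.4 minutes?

Margin of error scales as 1/√n, so n₂ = n₁·(E₁/E₂)².
n₂ = 445 × (4.1/16.4)² = 445 × 0.0625 = 27.81
Round up: n₂ = 28.

n = 28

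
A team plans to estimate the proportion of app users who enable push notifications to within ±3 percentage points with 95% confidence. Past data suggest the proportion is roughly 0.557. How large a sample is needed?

1054

For a proportion with margin E = 0.03 at 95% confidence, z = 1.960.
n = p̂(1−p̂)(z/E)² = 0.557 × 0.443 × (1.960/0.03)² = 1053.24
Round up: n = 1054.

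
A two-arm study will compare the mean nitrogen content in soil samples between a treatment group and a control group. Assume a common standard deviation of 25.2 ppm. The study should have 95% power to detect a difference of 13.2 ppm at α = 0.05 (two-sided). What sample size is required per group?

For two equal groups, n per group = 2·((z_{α/2} + z_β)·σ/δ)².
z_{α/2} = 1.960; z_β = 1.645 (power 95%).
n = 2 × (3.605 × 25.2 / 13.2)² = 2 × 47.37 = 94.74
Round up: n = 95 per group.

95 per group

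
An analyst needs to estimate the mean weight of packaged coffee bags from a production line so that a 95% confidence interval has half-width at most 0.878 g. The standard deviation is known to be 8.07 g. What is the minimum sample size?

325

For a mean, the margin of error is E = z·σ/√n, so n = (zσ/E)².
At 95% confidence, z = 1.960.
n = (1.960 × 8.07 / 0.878)² = 324.54
Round up: n = 325.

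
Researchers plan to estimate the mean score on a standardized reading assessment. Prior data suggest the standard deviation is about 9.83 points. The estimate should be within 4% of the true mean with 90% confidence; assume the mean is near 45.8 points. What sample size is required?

n = 78

For a mean, the margin of error is E = z·σ/√n, so n = (zσ/E)².
At 90% confidence, z = 1.645.
E = 4% of 45.8 = 1.832 points.
n = (1.645 × 9.83 / 1.832)² = 77.91
Round up: n = 78.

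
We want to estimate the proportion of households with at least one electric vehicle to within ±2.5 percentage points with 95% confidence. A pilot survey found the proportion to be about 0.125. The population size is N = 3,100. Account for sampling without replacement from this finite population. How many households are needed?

n = 553

For a proportion with margin E = 0.025 at 95% confidence, z = 1.960.
n = p̂(1−p̂)(z/E)² = 0.125 × 0.875 × (1.960/0.025)² = 672.28 — call this n₀.
Finite-population correction with N = 3,100: n = n₀ / (1 + (n₀−1)/N) = 672.28 / 1.217 = 552.41
Round up: n = 553.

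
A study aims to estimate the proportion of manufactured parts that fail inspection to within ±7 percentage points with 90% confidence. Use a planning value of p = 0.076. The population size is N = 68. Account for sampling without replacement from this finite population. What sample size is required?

25

For a proportion with margin E = 0.07 at 90% confidence, z = 1.645.
n = p̂(1−p̂)(z/E)² = 0.076 × 0.924 × (1.645/0.07)² = 38.78 — call this n₀.
Finite-population correction with N = 68: n = n₀ / (1 + (n₀−1)/N) = 38.78 / 1.556 = 24.92
Round up: n = 25.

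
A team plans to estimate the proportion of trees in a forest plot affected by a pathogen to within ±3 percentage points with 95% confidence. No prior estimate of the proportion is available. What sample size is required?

For a proportion with margin E = 0.03 at 95% confidence, z = 1.960.
With no prior estimate, use p = 0.5, which maximizes p(1−p) at 0.25.
n = 0.25 × (z/E)² = 0.25 × (1.960/0.03)² = 1067.11
Round up: n = 1068.

1068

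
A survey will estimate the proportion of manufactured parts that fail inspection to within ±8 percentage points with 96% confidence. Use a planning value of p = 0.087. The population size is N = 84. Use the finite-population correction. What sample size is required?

For a proportion with margin E = 0.08 at 96% confidence, z = 2.054.
n = p̂(1−p̂)(z/E)² = 0.087 × 0.913 × (2.054/0.08)² = 52.36 — call this n₀.
Finite-population correction with N = 84: n = n₀ / (1 + (n₀−1)/N) = 52.36 / 1.611 = 32.50
Round up: n = 33.

33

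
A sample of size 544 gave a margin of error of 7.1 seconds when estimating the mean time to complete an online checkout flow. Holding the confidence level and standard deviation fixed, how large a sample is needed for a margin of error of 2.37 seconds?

Margin of error scales as 1/√n, so n₂ = n₁·(E₁/E₂)².
n₂ = 544 × (7.1/2.37)² = 544 × 8.975 = 4882.40
Round up: n₂ = 4883.

4883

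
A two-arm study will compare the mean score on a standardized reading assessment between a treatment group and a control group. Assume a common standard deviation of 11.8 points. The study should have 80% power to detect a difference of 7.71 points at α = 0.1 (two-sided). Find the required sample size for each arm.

For two equal groups, n per group = 2·((z_{α/2} + z_β)·σ/δ)².
z_{α/2} = 1.645; z_β = 0.842 (power 80%).
n = 2 × (2.487 × 11.8 / 7.71)² = 2 × 14.49 = 28.98
Round up: n = 29 per group.

29 per group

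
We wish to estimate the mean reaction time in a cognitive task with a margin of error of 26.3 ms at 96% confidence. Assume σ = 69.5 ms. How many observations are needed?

For a mean, the margin of error is E = z·σ/√n, so n = (zσ/E)².
At 96% confidence, z = 2.054.
n = (2.054 × 69.5 / 26.3)² = 29.46
Round up: n = 30.

30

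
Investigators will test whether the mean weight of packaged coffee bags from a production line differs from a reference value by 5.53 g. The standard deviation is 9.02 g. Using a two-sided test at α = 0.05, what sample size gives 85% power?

24

For a one-sample z-test, n = ((z_{α/2} + z_β)·σ/δ)².
z_{α/2} = 1.960 (two-sided α = 0.05); z_β = 1.036 (power 85% → β = 0.15).
n = (2.996 × 9.02 / 5.53)² = 23.88
Round up: n = 24.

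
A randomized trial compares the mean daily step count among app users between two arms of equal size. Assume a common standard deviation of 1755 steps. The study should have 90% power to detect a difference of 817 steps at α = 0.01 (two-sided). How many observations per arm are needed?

138 per group

For two equal groups, n per group = 2·((z_{α/2} + z_β)·σ/δ)².
z_{α/2} = 2.576; z_β = 1.282 (power 90%).
n = 2 × (3.858 × 1755 / 817)² = 2 × 68.68 = 137.36
Round up: n = 138 per group.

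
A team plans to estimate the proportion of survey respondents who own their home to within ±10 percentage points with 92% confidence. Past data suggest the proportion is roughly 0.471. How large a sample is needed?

For a proportion with margin E = 0.1 at 92% confidence, z = 1.751.
n = p̂(1−p̂)(z/E)² = 0.471 × 0.529 × (1.751/0.1)² = 76.39
Round up: n = 77.

77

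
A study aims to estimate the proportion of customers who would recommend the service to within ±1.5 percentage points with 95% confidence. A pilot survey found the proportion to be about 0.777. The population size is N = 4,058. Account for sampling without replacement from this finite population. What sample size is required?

1712

For a proportion with margin E = 0.015 at 95% confidence, z = 1.960.
n = p̂(1−p̂)(z/E)² = 0.777 × 0.223 × (1.960/0.015)² = 2958.39 — call this n₀.
Finite-population correction with N = 4,058: n = n₀ / (1 + (n₀−1)/N) = 2958.39 / 1.729 = 1711.04
Round up: n = 1712.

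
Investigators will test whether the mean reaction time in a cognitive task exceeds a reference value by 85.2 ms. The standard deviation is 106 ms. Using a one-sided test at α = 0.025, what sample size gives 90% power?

17

For a one-sample z-test, n = ((z_α + z_β)·σ/δ)².
z_α = 1.960 (one-sided α = 0.025); z_β = 1.282 (power 90% → β = 0.1).
n = (3.242 × 106 / 85.2)² = 16.27
Round up: n = 17.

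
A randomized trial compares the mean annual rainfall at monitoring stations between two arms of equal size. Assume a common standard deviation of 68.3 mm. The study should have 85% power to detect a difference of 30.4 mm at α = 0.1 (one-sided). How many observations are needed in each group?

55 per group

For two equal groups, n per group = 2·((z_α + z_β)·σ/δ)².
z_α = 1.282; z_β = 1.036 (power 85%).
n = 2 × (2.318 × 68.3 / 30.4)² = 2 × 27.12 = 54.24
Round up: n = 55 per group.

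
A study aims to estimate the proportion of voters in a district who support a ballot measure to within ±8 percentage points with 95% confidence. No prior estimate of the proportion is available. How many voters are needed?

n = 151

For a proportion with margin E = 0.08 at 95% confidence, z = 1.960.
With no prior estimate, use p = 0.5, which maximizes p(1−p) at 0.25.
n = 0.25 × (z/E)² = 0.25 × (1.960/0.08)² = 150.06
Round up: n = 151.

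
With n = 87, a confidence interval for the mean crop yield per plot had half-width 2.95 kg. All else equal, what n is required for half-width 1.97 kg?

Margin of error scales as 1/√n, so n₂ = n₁·(E₁/E₂)².
n₂ = 87 × (2.95/1.97)² = 87 × 2.242 = 195.05
Round up: n₂ = 196.

196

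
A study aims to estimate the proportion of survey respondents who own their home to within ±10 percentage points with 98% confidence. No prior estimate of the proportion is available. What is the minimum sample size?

n = 136

For a proportion with margin E = 0.1 at 98% confidence, z = 2.326.
With no prior estimate, use p = 0.5, which maximizes p(1−p) at 0.25.
n = 0.25 × (z/E)² = 0.25 × (2.326/0.1)² = 135.26
Round up: n = 136.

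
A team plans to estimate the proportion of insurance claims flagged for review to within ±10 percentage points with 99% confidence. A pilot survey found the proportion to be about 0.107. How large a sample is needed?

64

For a proportion with margin E = 0.1 at 99% confidence, z = 2.576.
n = p̂(1−p̂)(z/E)² = 0.107 × 0.893 × (2.576/0.1)² = 63.41
Round up: n = 64.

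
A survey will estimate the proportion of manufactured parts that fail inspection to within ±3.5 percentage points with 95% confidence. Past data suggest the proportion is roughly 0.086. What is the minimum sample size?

For a proportion with margin E = 0.035 at 95% confidence, z = 1.960.
n = p̂(1−p̂)(z/E)² = 0.086 × 0.914 × (1.960/0.035)² = 246.50
Round up: n = 247.

n = 247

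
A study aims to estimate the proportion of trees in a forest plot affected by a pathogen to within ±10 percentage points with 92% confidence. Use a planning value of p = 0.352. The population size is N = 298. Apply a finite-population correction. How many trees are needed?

For a proportion with margin E = 0.1 at 92% confidence, z = 1.751.
n = p̂(1−p̂)(z/E)² = 0.352 × 0.648 × (1.751/0.1)² = 69.93 — call this n₀.
Finite-population correction with N = 298: n = n₀ / (1 + (n₀−1)/N) = 69.93 / 1.231 = 56.81
Round up: n = 57.

57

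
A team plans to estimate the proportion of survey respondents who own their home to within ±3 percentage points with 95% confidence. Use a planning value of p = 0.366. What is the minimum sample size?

991

For a proportion with margin E = 0.03 at 95% confidence, z = 1.960.
n = p̂(1−p̂)(z/E)² = 0.366 × 0.634 × (1.960/0.03)² = 990.47
Round up: n = 991.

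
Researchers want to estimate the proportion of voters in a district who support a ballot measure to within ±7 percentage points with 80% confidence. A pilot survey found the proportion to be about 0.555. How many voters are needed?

83

For a proportion with margin E = 0.07 at 80% confidence, z = 1.282.
n = p̂(1−p̂)(z/E)² = 0.555 × 0.445 × (1.282/0.07)² = 82.84
Round up: n = 83.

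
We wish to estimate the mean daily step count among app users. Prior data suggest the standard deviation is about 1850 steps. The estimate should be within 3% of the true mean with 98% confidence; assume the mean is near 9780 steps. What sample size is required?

For a mean, the margin of error is E = z·σ/√n, so n = (zσ/E)².
At 98% confidence, z = 2.326.
E = 3% of 9780 = 293.4 steps.
n = (2.326 × 1850 / 293.4)² = 215.10
Round up: n = 216.

n = 216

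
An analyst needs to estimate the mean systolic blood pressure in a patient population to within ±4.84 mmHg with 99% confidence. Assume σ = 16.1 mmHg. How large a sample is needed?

For a mean, the margin of error is E = z·σ/√n, so n = (zσ/E)².
At 99% confidence, z = 2.576.
n = (2.576 × 16.1 / 4.84)² = 73.43
Round up: n = 74.

74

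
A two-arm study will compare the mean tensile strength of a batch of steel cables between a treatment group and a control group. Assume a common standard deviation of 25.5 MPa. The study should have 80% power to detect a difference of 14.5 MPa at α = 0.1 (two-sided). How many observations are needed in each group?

39 per group

For two equal groups, n per group = 2·((z_{α/2} + z_β)·σ/δ)².
z_{α/2} = 1.645; z_β = 0.842 (power 80%).
n = 2 × (2.487 × 25.5 / 14.5)² = 2 × 19.13 = 38.26
Round up: n = 39 per group.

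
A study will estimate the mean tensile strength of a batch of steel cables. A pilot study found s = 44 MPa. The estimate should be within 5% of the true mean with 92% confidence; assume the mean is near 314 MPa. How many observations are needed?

25

For a mean, the margin of error is E = z·σ/√n, so n = (zσ/E)².
At 92% confidence, z = 1.751.
E = 5% of 314 = 15.7 MPa.
n = (1.751 × 44 / 15.7)² = 24.08
Round up: n = 25.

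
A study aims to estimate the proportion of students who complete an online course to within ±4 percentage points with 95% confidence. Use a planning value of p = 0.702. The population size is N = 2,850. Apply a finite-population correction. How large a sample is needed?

For a proportion with margin E = 0.04 at 95% confidence, z = 1.960.
n = p̂(1−p̂)(z/E)² = 0.702 × 0.298 × (1.960/0.04)² = 502.28 — call this n₀.
Finite-population correction with N = 2,850: n = n₀ / (1 + (n₀−1)/N) = 502.28 / 1.176 = 427.11
Round up: n = 428.

428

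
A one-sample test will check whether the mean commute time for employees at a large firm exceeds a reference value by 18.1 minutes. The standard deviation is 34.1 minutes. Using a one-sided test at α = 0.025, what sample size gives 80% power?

28

For a one-sample z-test, n = ((z_α + z_β)·σ/δ)².
z_α = 1.960 (one-sided α = 0.025); z_β = 0.842 (power 80% → β = 0.2).
n = (2.802 × 34.1 / 18.1)² = 27.87
Round up: n = 28.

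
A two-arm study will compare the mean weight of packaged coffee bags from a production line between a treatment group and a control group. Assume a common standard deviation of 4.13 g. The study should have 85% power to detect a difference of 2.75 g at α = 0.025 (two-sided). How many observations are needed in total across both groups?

98 total

For two equal groups, n per group = 2·((z_{α/2} + z_β)·σ/δ)².
z_{α/2} = 2.241; z_β = 1.036 (power 85%).
n = 2 × (3.277 × 4.13 / 2.75)² = 2 × 24.22 = 48.44
Round up: n = 49 per group.
Total across both groups: 2 × 49 = 98.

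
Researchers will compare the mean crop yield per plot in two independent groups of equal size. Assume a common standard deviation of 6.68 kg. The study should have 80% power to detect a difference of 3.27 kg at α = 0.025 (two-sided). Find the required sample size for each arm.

For two equal groups, n per group = 2·((z_{α/2} + z_β)·σ/δ)².
z_{α/2} = 2.241; z_β = 0.842 (power 80%).
n = 2 × (3.083 × 6.68 / 3.27)² = 2 × 39.66 = 79.32
Round up: n = 80 per group.

80 per group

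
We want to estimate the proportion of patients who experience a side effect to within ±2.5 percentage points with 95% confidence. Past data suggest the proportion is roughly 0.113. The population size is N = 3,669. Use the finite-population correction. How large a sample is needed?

For a proportion with margin E = 0.025 at 95% confidence, z = 1.960.
n = p̂(1−p̂)(z/E)² = 0.113 × 0.887 × (1.960/0.025)² = 616.08 — call this n₀.
Finite-population correction with N = 3,669: n = n₀ / (1 + (n₀−1)/N) = 616.08 / 1.168 = 527.47
Round up: n = 528.

528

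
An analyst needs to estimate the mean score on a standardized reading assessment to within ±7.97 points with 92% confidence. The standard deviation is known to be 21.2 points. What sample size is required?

22

For a mean, the margin of error is E = z·σ/√n, so n = (zσ/E)².
At 92% confidence, z = 1.751.
n = (1.751 × 21.2 / 7.97)² = 21.69
Round up: n = 22.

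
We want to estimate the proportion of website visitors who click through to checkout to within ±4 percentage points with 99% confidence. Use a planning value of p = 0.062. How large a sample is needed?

242

For a proportion with margin E = 0.04 at 99% confidence, z = 2.576.
n = p̂(1−p̂)(z/E)² = 0.062 × 0.938 × (2.576/0.04)² = 241.19
Round up: n = 242.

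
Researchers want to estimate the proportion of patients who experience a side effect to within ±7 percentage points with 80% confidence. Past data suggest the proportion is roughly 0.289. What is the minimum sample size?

For a proportion with margin E = 0.07 at 80% confidence, z = 1.282.
n = p̂(1−p̂)(z/E)² = 0.289 × 0.711 × (1.282/0.07)² = 68.92
Round up: n = 69.

n = 69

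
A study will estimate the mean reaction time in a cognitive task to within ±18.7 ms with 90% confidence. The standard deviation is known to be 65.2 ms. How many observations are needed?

For a mean, the margin of error is E = z·σ/√n, so n = (zσ/E)².
At 90% confidence, z = 1.645.
n = (1.645 × 65.2 / 18.7)² = 32.90
Round up: n = 33.

33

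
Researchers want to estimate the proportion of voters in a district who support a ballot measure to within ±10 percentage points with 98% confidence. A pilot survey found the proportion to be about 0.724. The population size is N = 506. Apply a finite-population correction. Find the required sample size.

n = 90

For a proportion with margin E = 0.1 at 98% confidence, z = 2.326.
n = p̂(1−p̂)(z/E)² = 0.724 × 0.276 × (2.326/0.1)² = 108.11 — call this n₀.
Finite-population correction with N = 506: n = n₀ / (1 + (n₀−1)/N) = 108.11 / 1.212 = 89.20
Round up: n = 90.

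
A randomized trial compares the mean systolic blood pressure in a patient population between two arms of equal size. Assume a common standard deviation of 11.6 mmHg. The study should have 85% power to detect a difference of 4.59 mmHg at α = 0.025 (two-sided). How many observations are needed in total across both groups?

276 total

For two equal groups, n per group = 2·((z_{α/2} + z_β)·σ/δ)².
z_{α/2} = 2.241; z_β = 1.036 (power 85%).
n = 2 × (3.277 × 11.6 / 4.59)² = 2 × 68.59 = 137.18
Round up: n = 138 per group.
Total across both groups: 2 × 138 = 276.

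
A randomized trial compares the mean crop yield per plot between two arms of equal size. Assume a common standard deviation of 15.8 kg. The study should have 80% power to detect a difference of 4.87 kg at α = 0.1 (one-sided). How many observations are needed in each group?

For two equal groups, n per group = 2·((z_α + z_β)·σ/δ)².
z_α = 1.282; z_β = 0.842 (power 80%).
n = 2 × (2.124 × 15.8 / 4.87)² = 2 × 47.49 = 94.98
Round up: n = 95 per group.

95 per group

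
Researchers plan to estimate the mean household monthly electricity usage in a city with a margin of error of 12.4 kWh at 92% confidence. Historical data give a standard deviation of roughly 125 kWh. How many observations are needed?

312

For a mean, the margin of error is E = z·σ/√n, so n = (zσ/E)².
At 92% confidence, z = 1.751.
n = (1.751 × 125 / 12.4)² = 311.57
Round up: n = 312.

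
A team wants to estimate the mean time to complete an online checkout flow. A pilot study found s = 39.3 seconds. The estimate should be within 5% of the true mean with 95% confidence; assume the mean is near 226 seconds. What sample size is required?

47

For a mean, the margin of error is E = z·σ/√n, so n = (zσ/E)².
At 95% confidence, z = 1.960.
E = 5% of 226 = 11.3 seconds.
n = (1.960 × 39.3 / 11.3)² = 46.47
Round up: n = 47.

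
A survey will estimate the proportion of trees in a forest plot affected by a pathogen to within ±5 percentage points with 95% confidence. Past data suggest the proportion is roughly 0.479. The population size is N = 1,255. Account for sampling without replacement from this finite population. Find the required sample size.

For a proportion with margin E = 0.05 at 95% confidence, z = 1.960.
n = p̂(1−p̂)(z/E)² = 0.479 × 0.521 × (1.960/0.05)² = 383.48 — call this n₀.
Finite-population correction with N = 1,255: n = n₀ / (1 + (n₀−1)/N) = 383.48 / 1.305 = 293.85
Round up: n = 294.

294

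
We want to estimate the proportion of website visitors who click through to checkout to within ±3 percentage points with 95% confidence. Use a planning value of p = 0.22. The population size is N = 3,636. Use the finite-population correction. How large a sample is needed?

610

For a proportion with margin E = 0.03 at 95% confidence, z = 1.960.
n = p̂(1−p̂)(z/E)² = 0.22 × 0.78 × (1.960/0.03)² = 732.47 — call this n₀.
Finite-population correction with N = 3,636: n = n₀ / (1 + (n₀−1)/N) = 732.47 / 1.201 = 609.88
Round up: n = 610.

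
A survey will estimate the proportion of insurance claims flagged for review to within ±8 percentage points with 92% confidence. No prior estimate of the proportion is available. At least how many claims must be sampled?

120

For a proportion with margin E = 0.08 at 92% confidence, z = 1.751.
With no prior estimate, use p = 0.5, which maximizes p(1−p) at 0.25.
n = 0.25 × (z/E)² = 0.25 × (1.751/0.08)² = 119.77
Round up: n = 120.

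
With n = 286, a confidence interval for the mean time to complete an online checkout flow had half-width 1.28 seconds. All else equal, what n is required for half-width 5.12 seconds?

18

Margin of error scales as 1/√n, so n₂ = n₁·(E₁/E₂)².
n₂ = 286 × (1.28/5.12)² = 286 × 0.0625 = 17.88
Round up: n₂ = 18.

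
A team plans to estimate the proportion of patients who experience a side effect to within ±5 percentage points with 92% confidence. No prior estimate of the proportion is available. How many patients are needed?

For a proportion with margin E = 0.05 at 92% confidence, z = 1.751.
With no prior estimate, use p = 0.5, which maximizes p(1−p) at 0.25.
n = 0.25 × (z/E)² = 0.25 × (1.751/0.05)² = 306.60
Round up: n = 307.

307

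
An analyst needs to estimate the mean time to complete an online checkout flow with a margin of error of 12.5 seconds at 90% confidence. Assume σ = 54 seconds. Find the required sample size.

For a mean, the margin of error is E = z·σ/√n, so n = (zσ/E)².
At 90% confidence, z = 1.645.
n = (1.645 × 54 / 12.5)² = 50.50
Round up: n = 51.

n = 51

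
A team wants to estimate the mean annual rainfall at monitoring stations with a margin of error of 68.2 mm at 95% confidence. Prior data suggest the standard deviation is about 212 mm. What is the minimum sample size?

For a mean, the margin of error is E = z·σ/√n, so n = (zσ/E)².
At 95% confidence, z = 1.960.
n = (1.960 × 212 / 68.2)² = 37.12
Round up: n = 38.

38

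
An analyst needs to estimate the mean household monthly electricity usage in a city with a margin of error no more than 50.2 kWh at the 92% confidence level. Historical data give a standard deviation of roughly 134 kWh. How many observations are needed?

For a mean, the margin of error is E = z·σ/√n, so n = (zσ/E)².
At 92% confidence, z = 1.751.
n = (1.751 × 134 / 50.2)² = 21.85
Round up: n = 22.

22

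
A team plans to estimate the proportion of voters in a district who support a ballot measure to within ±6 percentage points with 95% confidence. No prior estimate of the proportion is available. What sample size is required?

267

For a proportion with margin E = 0.06 at 95% confidence, z = 1.960.
With no prior estimate, use p = 0.5, which maximizes p(1−p) at 0.25.
n = 0.25 × (z/E)² = 0.25 × (1.960/0.06)² = 266.78
Round up: n = 267.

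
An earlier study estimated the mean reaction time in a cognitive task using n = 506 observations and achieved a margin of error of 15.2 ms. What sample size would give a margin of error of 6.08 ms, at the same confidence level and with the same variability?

Margin of error scales as 1/√n, so n₂ = n₁·(E₁/E₂)².
n₂ = 506 × (15.2/6.08)² = 506 × 6.25 = 3162.50
Round up: n₂ = 3163.

3163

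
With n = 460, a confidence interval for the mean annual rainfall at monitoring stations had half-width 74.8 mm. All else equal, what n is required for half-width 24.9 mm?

Margin of error scales as 1/√n, so n₂ = n₁·(E₁/E₂)².
n₂ = 460 × (74.8/24.9)² = 460 × 9.024 = 4151.04
Round up: n₂ = 4152.

4152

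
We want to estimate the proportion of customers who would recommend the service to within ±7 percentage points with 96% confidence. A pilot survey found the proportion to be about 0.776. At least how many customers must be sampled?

For a proportion with margin E = 0.07 at 96% confidence, z = 2.054.
n = p̂(1−p̂)(z/E)² = 0.776 × 0.224 × (2.054/0.07)² = 149.66
Round up: n = 150.

150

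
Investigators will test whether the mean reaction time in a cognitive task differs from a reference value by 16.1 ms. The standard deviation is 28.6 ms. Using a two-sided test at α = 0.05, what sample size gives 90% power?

For a one-sample z-test, n = ((z_{α/2} + z_β)·σ/δ)².
z_{α/2} = 1.960 (two-sided α = 0.05); z_β = 1.282 (power 90% → β = 0.1).
n = (3.242 × 28.6 / 16.1)² = 33.17
Round up: n = 34.

n = 34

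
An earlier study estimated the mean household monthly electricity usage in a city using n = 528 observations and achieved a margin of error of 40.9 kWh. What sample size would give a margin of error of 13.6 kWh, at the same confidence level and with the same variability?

4776

Margin of error scales as 1/√n, so n₂ = n₁·(E₁/E₂)².
n₂ = 528 × (40.9/13.6)² = 528 × 9.044 = 4775.23
Round up: n₂ = 4776.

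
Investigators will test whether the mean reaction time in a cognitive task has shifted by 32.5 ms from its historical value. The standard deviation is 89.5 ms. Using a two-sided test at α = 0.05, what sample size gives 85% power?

For a one-sample z-test, n = ((z_{α/2} + z_β)·σ/δ)².
z_{α/2} = 1.960 (two-sided α = 0.05); z_β = 1.036 (power 85% → β = 0.15).
n = (2.996 × 89.5 / 32.5)² = 68.07
Round up: n = 69.

n = 69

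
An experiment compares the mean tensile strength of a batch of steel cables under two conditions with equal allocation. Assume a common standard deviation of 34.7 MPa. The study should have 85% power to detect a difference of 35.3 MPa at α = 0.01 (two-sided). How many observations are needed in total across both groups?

52 total

For two equal groups, n per group = 2·((z_{α/2} + z_β)·σ/δ)².
z_{α/2} = 2.576; z_β = 1.036 (power 85%).
n = 2 × (3.612 × 34.7 / 35.3)² = 2 × 12.61 = 25.22
Round up: n = 26 per group.
Total across both groups: 2 × 26 = 52.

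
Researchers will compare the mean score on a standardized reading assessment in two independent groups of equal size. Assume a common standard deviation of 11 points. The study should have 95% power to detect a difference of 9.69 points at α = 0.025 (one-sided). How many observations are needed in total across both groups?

For two equal groups, n per group = 2·((z_α + z_β)·σ/δ)².
z_α = 1.960; z_β = 1.645 (power 95%).
n = 2 × (3.605 × 11 / 9.69)² = 2 × 16.75 = 33.50
Round up: n = 34 per group.
Total across both groups: 2 × 34 = 68.

68 total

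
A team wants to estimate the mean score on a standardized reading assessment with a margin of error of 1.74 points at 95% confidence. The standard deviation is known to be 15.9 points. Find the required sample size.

n = 321

For a mean, the margin of error is E = z·σ/√n, so n = (zσ/E)².
At 95% confidence, z = 1.960.
n = (1.960 × 15.9 / 1.74)² = 320.78
Round up: n = 321.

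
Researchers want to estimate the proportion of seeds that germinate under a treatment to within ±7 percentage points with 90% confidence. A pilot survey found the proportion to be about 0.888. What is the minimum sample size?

For a proportion with margin E = 0.07 at 90% confidence, z = 1.645.
n = p̂(1−p̂)(z/E)² = 0.888 × 0.112 × (1.645/0.07)² = 54.92
Round up: n = 55.

55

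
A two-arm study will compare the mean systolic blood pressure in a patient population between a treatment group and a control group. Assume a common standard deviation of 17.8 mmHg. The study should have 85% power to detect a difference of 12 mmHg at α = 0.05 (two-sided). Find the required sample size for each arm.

For two equal groups, n per group = 2·((z_{α/2} + z_β)·σ/δ)².
z_{α/2} = 1.960; z_β = 1.036 (power 85%).
n = 2 × (2.996 × 17.8 / 12)² = 2 × 19.75 = 39.50
Round up: n = 40 per group.

40 per group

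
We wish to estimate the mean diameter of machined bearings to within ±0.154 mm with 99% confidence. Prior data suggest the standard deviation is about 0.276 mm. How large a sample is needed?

22

For a mean, the margin of error is E = z·σ/√n, so n = (zσ/E)².
At 99% confidence, z = 2.576.
n = (2.576 × 0.276 / 0.154)² = 21.31
Round up: n = 22.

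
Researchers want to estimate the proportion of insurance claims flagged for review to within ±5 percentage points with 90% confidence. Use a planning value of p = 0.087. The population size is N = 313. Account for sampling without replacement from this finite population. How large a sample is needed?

For a proportion with margin E = 0.05 at 90% confidence, z = 1.645.
n = p̂(1−p̂)(z/E)² = 0.087 × 0.913 × (1.645/0.05)² = 85.98 — call this n₀.
Finite-population correction with N = 313: n = n₀ / (1 + (n₀−1)/N) = 85.98 / 1.272 = 67.59
Round up: n = 68.

n = 68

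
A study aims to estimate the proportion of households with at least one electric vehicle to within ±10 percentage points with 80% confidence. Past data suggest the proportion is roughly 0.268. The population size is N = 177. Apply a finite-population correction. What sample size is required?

28

For a proportion with margin E = 0.1 at 80% confidence, z = 1.282.
n = p̂(1−p̂)(z/E)² = 0.268 × 0.732 × (1.282/0.1)² = 32.24 — call this n₀.
Finite-population correction with N = 177: n = n₀ / (1 + (n₀−1)/N) = 32.24 / 1.176 = 27.41
Round up: n = 28.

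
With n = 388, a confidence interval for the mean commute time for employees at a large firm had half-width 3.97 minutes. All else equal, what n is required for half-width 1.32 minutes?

n = 3510

Margin of error scales as 1/√n, so n₂ = n₁·(E₁/E₂)².
n₂ = 388 × (3.97/1.32)² = 388 × 9.046 = 3509.85
Round up: n₂ = 3510.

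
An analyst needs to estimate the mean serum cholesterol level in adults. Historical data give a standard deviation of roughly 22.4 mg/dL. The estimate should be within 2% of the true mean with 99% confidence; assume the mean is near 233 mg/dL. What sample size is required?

154

For a mean, the margin of error is E = z·σ/√n, so n = (zσ/E)².
At 99% confidence, z = 2.576.
E = 2% of 233 = 4.66 mg/dL.
n = (2.576 × 22.4 / 4.66)² = 153.33
Round up: n = 154.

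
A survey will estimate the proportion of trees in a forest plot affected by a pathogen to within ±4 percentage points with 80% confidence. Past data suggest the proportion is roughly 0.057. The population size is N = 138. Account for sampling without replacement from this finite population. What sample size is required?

n = 40

For a proportion with margin E = 0.04 at 80% confidence, z = 1.282.
n = p̂(1−p̂)(z/E)² = 0.057 × 0.943 × (1.282/0.04)² = 55.21 — call this n₀.
Finite-population correction with N = 138: n = n₀ / (1 + (n₀−1)/N) = 55.21 / 1.393 = 39.63
Round up: n = 40.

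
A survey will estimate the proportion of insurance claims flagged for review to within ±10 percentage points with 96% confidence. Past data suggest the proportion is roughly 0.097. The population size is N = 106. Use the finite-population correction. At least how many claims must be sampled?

n = 28

For a proportion with margin E = 0.1 at 96% confidence, z = 2.054.
n = p̂(1−p̂)(z/E)² = 0.097 × 0.903 × (2.054/0.1)² = 36.95 — call this n₀.
Finite-population correction with N = 106: n = n₀ / (1 + (n₀−1)/N) = 36.95 / 1.339 = 27.60
Round up: n = 28.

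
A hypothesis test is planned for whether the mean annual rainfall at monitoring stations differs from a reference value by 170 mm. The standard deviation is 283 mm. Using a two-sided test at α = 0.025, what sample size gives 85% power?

30

For a one-sample z-test, n = ((z_{α/2} + z_β)·σ/δ)².
z_{α/2} = 2.241 (two-sided α = 0.025); z_β = 1.036 (power 85% → β = 0.15).
n = (3.277 × 283 / 170)² = 29.76
Round up: n = 30.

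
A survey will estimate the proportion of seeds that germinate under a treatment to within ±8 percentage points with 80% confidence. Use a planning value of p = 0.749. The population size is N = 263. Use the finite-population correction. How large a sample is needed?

For a proportion with margin E = 0.08 at 80% confidence, z = 1.282.
n = p̂(1−p̂)(z/E)² = 0.749 × 0.251 × (1.282/0.08)² = 48.28 — call this n₀.
Finite-population correction with N = 263: n = n₀ / (1 + (n₀−1)/N) = 48.28 / 1.18 = 40.92
Round up: n = 41.

41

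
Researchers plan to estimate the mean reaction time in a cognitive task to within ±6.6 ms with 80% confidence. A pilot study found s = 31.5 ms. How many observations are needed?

For a mean, the margin of error is E = z·σ/√n, so n = (zσ/E)².
At 80% confidence, z = 1.282.
n = (1.282 × 31.5 / 6.6)² = 37.44
Round up: n = 38.

38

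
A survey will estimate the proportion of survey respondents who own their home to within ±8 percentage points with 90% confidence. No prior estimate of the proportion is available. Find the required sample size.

For a proportion with margin E = 0.08 at 90% confidence, z = 1.645.
With no prior estimate, use p = 0.5, which maximizes p(1−p) at 0.25.
n = 0.25 × (z/E)² = 0.25 × (1.645/0.08)² = 105.70
Round up: n = 106.

106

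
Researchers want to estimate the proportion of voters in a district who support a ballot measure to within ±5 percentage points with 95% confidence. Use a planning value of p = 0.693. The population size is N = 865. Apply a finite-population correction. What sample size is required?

For a proportion with margin E = 0.05 at 95% confidence, z = 1.960.
n = p̂(1−p̂)(z/E)² = 0.693 × 0.307 × (1.960/0.05)² = 326.92 — call this n₀.
Finite-population correction with N = 865: n = n₀ / (1 + (n₀−1)/N) = 326.92 / 1.377 = 237.41
Round up: n = 238.

238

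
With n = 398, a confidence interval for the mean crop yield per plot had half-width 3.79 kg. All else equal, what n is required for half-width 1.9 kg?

n = 1584

Margin of error scales as 1/√n, so n₂ = n₁·(E₁/E₂)².
n₂ = 398 × (3.79/1.9)² = 398 × 3.979 = 1583.64
Round up: n₂ = 1584.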